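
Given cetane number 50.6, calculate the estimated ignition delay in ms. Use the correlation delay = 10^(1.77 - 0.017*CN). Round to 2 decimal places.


delay = 10^(1.77 - 0.017*CN)
Exponent = 1.77 - 0.017*50.6 = 0.9098
delay = 10^0.9098 = 8.12 ms


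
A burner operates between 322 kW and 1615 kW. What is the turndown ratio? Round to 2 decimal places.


TDR = Q_max / Q_min
TDR = 1615 / 322 = 5.02


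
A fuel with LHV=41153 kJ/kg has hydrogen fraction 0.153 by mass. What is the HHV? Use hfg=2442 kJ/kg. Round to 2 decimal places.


HHV = LHV + hfg * 9 * H
Water addition = 2442 * 9 * 0.153 = 3362.634 kJ/kg
HHV = 41153 + 3362.634 = 44515.63 kJ/kg


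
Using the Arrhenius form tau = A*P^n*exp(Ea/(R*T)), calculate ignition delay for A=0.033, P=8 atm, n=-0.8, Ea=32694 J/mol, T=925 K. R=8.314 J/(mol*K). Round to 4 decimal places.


tau = A * P^n * exp(Ea/(R*T))
P^n = 8^(-0.8) = 0.18946457
Ea/(R*T) = 32694/(8.314*925) = 4.251247
exp(Ea/(R*T)) = 70.192866
tau = 0.033 * 0.18946457 * 70.192866 = 0.4389 ms


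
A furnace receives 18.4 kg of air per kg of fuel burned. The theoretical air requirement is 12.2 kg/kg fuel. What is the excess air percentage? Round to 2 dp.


Excess air = actual - stoichiometric = 18.4 - 12.2 = 6.20 kg/kg fuel
Excess air % = (excess / stoich) * 100 = (6.20 / 12.2) * 100 = 50.82%


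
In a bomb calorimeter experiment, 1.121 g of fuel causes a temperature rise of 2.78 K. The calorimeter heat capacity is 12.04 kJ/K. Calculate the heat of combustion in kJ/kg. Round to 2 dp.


Hc = C_cal * delta_T / m_fuel
Q_released = 12.04 * 2.78 = 33.4712 kJ
m_fuel = 1.121 g = 1.121/1000 kg = 0.001121 kg
Hc = 33.4712 / 0.001121 = 29858.34 kJ/kg


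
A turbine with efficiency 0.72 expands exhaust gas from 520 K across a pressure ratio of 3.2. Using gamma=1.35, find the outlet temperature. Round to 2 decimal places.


T_out = T_in * (1 - eta * (1 - PR^(-(gamma-1)/gamma)))
Exponent = -(1.35-1)/1.35 = -0.25925926
PR^exp = 3.2^(-0.25925926) = 0.73966521
Factor = 1 - 0.72*(1 - 0.73966521) = 0.81255895
T_out = 520 * 0.81255895 = 422.53 K


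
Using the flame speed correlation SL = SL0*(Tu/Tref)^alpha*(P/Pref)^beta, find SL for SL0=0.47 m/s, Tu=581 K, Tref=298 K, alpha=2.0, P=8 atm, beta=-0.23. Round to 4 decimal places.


SL = SL0 * (Tu/Tref)^alpha * (P/Pref)^beta
T ratio = 581/298 = 1.94966443
(T ratio)^alpha = 1.94966443^2.0 = 3.801191
(P/Pref)^beta = 8^(-0.23) = 0.619854
SL = 0.47 * 3.801191 * 0.619854 = 1.1074 m/s


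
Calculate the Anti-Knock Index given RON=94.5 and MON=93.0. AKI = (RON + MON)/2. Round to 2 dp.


AKI = (RON + MON) / 2
AKI = (94.5 + 93.0) / 2
AKI = 187.5 / 2 = 93.75


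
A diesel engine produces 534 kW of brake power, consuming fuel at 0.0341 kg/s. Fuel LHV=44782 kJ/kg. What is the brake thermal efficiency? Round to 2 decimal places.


eta_BTE = (BP / (mf * LHV)) * 100
Denominator = 0.0341 * 44782 = 1527.0662 kW
eta_BTE = (534 / 1527.0662) * 100 = 34.97%


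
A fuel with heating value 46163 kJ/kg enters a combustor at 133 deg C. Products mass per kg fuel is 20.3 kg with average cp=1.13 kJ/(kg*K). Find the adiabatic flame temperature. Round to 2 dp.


T_ad = T_in + Hc / (m_p * cp)
Denominator = 20.3 * 1.13 = 22.9390
Temperature rise = 46163 / 22.9390 = 2012.42 K
T_ad = 133 + 2012.42 = 2145.42 deg C


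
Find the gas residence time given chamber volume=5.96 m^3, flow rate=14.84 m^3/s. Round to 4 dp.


tau = V / Q_flow
tau = 5.96 / 14.84 = 0.4016 s


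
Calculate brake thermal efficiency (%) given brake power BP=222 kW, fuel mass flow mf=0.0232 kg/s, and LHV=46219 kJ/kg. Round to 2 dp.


eta_BTE = (BP / (mf * LHV)) * 100
Denominator = 0.0232 * 46219 = 1072.2808 kW
eta_BTE = (222 / 1072.2808) * 100 = 20.70%


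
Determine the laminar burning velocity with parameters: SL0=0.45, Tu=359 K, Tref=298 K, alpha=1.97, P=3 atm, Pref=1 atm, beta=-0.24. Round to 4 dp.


SL = SL0 * (Tu/Tref)^alpha * (P/Pref)^beta
T ratio = 359/298 = 1.20469799
(T ratio)^alpha = 1.20469799^1.97 = 1.443212
(P/Pref)^beta = 3^(-0.24) = 0.768229
SL = 0.45 * 1.443212 * 0.768229 = 0.4989 m/s


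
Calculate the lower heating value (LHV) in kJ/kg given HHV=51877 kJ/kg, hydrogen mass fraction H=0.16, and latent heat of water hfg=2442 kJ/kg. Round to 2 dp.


LHV = HHV - hfg * 9 * H
Water correction = 2442 * 9 * 0.16 = 3516.480 kJ/kg
LHV = 51877 - 3516.480 = 48360.52 kJ/kg


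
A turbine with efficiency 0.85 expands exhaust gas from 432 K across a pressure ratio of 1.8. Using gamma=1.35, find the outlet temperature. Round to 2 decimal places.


T_out = T_in * (1 - eta * (1 - PR^(-(gamma-1)/gamma)))
Exponent = -(1.35-1)/1.35 = -0.25925926
PR^exp = 1.8^(-0.25925926) = 0.85865408
Factor = 1 - 0.85*(1 - 0.85865408) = 0.87985597
T_out = 432 * 0.87985597 = 380.10 K


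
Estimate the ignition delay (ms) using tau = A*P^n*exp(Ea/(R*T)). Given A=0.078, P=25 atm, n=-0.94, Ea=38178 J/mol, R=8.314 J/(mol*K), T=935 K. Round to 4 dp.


tau = A * P^n * exp(Ea/(R*T))
P^n = 25^(-0.94) = 0.04852174
Ea/(R*T) = 38178/(8.314*935) = 4.911244
exp(Ea/(R*T)) = 135.808303
tau = 0.078 * 0.04852174 * 135.808303 = 0.5140 ms


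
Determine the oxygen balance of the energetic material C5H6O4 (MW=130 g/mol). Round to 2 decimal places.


OB = -1600 * (2C + H/2 - O) / MW
Inner = 2*5 + 6/2 - 4 = 9.00
OB = -1600 * 9.00 / 130 = -110.77%


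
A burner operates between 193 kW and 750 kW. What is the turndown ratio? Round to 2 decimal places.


TDR = Q_max / Q_min
TDR = 750 / 193 = 3.89


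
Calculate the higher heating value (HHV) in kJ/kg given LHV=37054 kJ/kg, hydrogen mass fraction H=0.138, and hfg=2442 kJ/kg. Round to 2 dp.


HHV = LHV + hfg * 9 * H
Water addition = 2442 * 9 * 0.138 = 3032.964 kJ/kg
HHV = 37054 + 3032.964 = 40086.96 kJ/kg


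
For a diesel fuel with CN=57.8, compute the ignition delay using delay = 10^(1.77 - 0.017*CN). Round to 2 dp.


delay = 10^(1.77 - 0.017*CN)
Exponent = 1.77 - 0.017*57.8 = 0.7874
delay = 10^0.7874 = 6.13 ms


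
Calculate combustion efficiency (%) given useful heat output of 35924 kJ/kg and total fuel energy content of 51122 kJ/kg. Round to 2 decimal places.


Efficiency = (Q_useful / Q_fuel) * 100
Efficiency = (35924 / 51122) * 100
Efficiency = 0.7027 * 100 = 70.27%


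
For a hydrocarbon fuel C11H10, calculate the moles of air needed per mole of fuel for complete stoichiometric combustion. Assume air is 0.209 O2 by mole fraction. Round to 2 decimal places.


Balanced combustion: C11H10 + 13.5 O2 -> 11 CO2 + 5 H2O
O2 needed = C + H/4 = 11 + 10/4 = 13.50 moles
Air moles = O2 / 0.209 = 13.50 / 0.209 = 64.59 moles air


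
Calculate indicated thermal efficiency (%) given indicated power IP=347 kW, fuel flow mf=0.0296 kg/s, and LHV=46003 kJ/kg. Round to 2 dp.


eta_ith = (IP / (mf * LHV)) * 100
Denominator = 0.0296 * 46003 = 1361.6888 kW
eta_ith = (347 / 1361.6888) * 100 = 25.48%


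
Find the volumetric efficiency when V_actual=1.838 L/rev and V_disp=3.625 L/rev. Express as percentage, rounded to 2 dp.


eta_v = (V_actual / V_disp) * 100
Ratio = 1.838 / 3.625 = 0.5070
eta_v = 0.5070 * 100 = 50.70%


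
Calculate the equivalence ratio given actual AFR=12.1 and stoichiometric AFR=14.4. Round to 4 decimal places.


phi = AFR_stoich / AFR_actual
phi = 14.4 / 12.1 = 1.1901


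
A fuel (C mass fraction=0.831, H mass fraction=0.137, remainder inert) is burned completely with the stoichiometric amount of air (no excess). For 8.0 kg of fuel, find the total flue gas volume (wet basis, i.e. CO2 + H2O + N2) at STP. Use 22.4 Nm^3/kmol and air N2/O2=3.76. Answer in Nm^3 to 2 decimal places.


Per kg fuel: CO2 = (C/12 kmol)*22.4 = (0.831/12)*22.4 = 1.55120 Nm^3
Per kg fuel: H2O = (H/2 kmol)*22.4 = (0.137/2)*22.4 = 1.53440 Nm^3
O2 needed per kg fuel = C/12 + H/4 = 0.831/12 + 0.137/4 = 0.10350000 kmol
Per kg fuel: N2 = O2*3.76*22.4 = 0.10350000*3.76*22.4 = 8.71718 Nm^3
Total per kg = 1.55120 + 1.53440 + 8.71718 = 11.80278 Nm^3
Total = 11.80278 * 8.0 = 94.42 Nm^3


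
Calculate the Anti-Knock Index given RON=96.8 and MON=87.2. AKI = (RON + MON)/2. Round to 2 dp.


AKI = (RON + MON) / 2
AKI = (96.8 + 87.2) / 2
AKI = 184.0 / 2 = 92.00


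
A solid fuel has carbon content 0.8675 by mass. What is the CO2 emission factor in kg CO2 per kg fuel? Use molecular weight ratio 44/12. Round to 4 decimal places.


EF = C_frac * (M_CO2 / M_C)
EF = 0.8675 * (44/12)
EF = 0.8675 * 3.666667 = 3.1808 kg_CO2/kg_fuel


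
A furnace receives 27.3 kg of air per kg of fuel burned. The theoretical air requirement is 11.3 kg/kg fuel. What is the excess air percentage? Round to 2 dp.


Excess air = actual - stoichiometric = 27.3 - 11.3 = 16.00 kg/kg fuel
Excess air % = (excess / stoich) * 100 = (16.00 / 11.3) * 100 = 141.59%


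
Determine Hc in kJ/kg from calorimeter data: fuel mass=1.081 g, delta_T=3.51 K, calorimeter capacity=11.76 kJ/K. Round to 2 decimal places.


Hc = C_cal * delta_T / m_fuel
Q_released = 11.76 * 3.51 = 41.2776 kJ
m_fuel = 1.081 g = 1.081/1000 kg = 0.001081 kg
Hc = 41.2776 / 0.001081 = 38184.64 kJ/kg


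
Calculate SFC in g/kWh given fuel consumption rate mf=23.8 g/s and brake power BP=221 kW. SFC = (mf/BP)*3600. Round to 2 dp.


SFC = (mf / BP) * 3600
Rate = 23.8 / 221 = 0.107692 g/(s*kW)
SFC = 0.107692 * 3600 = 387.69 g/kWh


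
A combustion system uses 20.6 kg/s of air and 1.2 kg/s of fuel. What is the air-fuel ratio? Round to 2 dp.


AFR = m_air / m_fuel
AFR = 20.6 / 1.2 = 17.17


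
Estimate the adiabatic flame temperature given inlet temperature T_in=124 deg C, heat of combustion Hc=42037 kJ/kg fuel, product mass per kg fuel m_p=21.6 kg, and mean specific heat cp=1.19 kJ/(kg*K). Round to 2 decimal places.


T_ad = T_in + Hc / (m_p * cp)
Denominator = 21.6 * 1.19 = 25.7040
Temperature rise = 42037 / 25.7040 = 1635.43 K
T_ad = 124 + 1635.43 = 1759.43 deg C


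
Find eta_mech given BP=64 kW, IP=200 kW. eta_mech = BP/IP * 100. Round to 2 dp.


eta_mech = (BP / IP) * 100
Ratio = 64 / 200 = 0.3200
eta_mech = 0.3200 * 100 = 32.00%


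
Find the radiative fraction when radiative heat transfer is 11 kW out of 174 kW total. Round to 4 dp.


f_rad = Q_rad / Q_total
f_rad = 11 / 174 = 0.0632


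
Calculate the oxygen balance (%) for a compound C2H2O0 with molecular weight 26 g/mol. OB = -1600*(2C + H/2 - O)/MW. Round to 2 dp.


OB = -1600 * (2C + H/2 - O) / MW
Inner = 2*2 + 2/2 - 0 = 5.00
OB = -1600 * 5.00 / 26 = -307.69%


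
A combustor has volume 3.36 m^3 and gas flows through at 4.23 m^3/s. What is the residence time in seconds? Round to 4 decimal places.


tau = V / Q_flow
tau = 3.36 / 4.23 = 0.7943 s


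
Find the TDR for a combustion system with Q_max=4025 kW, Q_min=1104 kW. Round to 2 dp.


TDR = Q_max / Q_min
TDR = 4025 / 1104 = 3.65


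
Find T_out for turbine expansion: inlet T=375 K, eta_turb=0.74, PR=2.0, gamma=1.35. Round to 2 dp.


T_out = T_in * (1 - eta * (1 - PR^(-(gamma-1)/gamma)))
Exponent = -(1.35-1)/1.35 = -0.25925926
PR^exp = 2.0^(-0.25925926) = 0.83551680
Factor = 1 - 0.74*(1 - 0.83551680) = 0.87828243
T_out = 375 * 0.87828243 = 329.36 K


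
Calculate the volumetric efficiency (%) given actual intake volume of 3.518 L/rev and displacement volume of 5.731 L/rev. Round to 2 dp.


eta_v = (V_actual / V_disp) * 100
Ratio = 3.518 / 5.731 = 0.6139
eta_v = 0.6139 * 100 = 61.39%


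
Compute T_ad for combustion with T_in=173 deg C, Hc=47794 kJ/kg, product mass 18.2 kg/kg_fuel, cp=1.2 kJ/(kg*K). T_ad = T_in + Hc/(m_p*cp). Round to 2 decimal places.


T_ad = T_in + Hc / (m_p * cp)
Denominator = 18.2 * 1.2 = 21.8400
Temperature rise = 47794 / 21.8400 = 2188.37 K
T_ad = 173 + 2188.37 = 2361.37 deg C


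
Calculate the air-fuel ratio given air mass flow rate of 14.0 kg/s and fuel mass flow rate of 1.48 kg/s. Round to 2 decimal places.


AFR = m_air / m_fuel
AFR = 14.0 / 1.48 = 9.46


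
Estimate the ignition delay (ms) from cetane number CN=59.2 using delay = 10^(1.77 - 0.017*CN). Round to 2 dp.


delay = 10^(1.77 - 0.017*CN)
Exponent = 1.77 - 0.017*59.2 = 0.7636
delay = 10^0.7636 = 5.80 ms


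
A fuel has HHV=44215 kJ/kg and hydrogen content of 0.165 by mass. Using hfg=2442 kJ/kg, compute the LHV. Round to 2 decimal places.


LHV = HHV - hfg * 9 * H
Water correction = 2442 * 9 * 0.165 = 3626.370 kJ/kg
LHV = 44215 - 3626.370 = 40588.63 kJ/kg


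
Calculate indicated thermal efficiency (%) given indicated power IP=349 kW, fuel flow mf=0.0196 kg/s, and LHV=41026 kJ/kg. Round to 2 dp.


eta_ith = (IP / (mf * LHV)) * 100
Denominator = 0.0196 * 41026 = 804.1096 kW
eta_ith = (349 / 804.1096) * 100 = 43.40%


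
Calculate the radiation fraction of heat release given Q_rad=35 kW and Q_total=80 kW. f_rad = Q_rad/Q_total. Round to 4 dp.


f_rad = Q_rad / Q_total
f_rad = 35 / 80 = 0.4375


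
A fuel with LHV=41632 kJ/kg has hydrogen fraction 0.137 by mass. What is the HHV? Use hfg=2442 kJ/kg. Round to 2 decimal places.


HHV = LHV + hfg * 9 * H
Water addition = 2442 * 9 * 0.137 = 3010.986 kJ/kg
HHV = 41632 + 3010.986 = 44642.99 kJ/kg


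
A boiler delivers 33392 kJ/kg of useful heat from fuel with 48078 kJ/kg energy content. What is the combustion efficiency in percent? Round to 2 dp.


Efficiency = (Q_useful / Q_fuel) * 100
Efficiency = (33392 / 48078) * 100
Efficiency = 0.6945 * 100 = 69.45%


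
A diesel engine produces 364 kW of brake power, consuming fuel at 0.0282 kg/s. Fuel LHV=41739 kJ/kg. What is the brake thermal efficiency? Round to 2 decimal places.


eta_BTE = (BP / (mf * LHV)) * 100
Denominator = 0.0282 * 41739 = 1177.0398 kW
eta_BTE = (364 / 1177.0398) * 100 = 30.93%


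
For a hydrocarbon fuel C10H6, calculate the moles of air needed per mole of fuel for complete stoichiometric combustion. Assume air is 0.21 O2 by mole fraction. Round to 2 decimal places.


Balanced combustion: C10H6 + 11.5 O2 -> 10 CO2 + 3 H2O
O2 needed = C + H/4 = 10 + 6/4 = 11.50 moles
Air moles = O2 / 0.21 = 11.50 / 0.21 = 54.76 moles air


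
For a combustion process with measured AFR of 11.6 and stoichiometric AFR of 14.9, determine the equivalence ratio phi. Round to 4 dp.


phi = AFR_stoich / AFR_actual
phi = 14.9 / 11.6 = 1.2845


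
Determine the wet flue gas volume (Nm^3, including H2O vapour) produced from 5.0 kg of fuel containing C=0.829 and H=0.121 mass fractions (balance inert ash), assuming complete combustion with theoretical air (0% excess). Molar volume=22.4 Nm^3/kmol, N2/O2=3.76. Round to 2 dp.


Per kg fuel: CO2 = (C/12 kmol)*22.4 = (0.829/12)*22.4 = 1.54747 Nm^3
Per kg fuel: H2O = (H/2 kmol)*22.4 = (0.121/2)*22.4 = 1.35520 Nm^3
O2 needed per kg fuel = C/12 + H/4 = 0.829/12 + 0.121/4 = 0.09933333 kmol
Per kg fuel: N2 = O2*3.76*22.4 = 0.09933333*3.76*22.4 = 8.36625 Nm^3
Total per kg = 1.54747 + 1.35520 + 8.36625 = 11.26892 Nm^3
Total = 11.26892 * 5.0 = 56.34 Nm^3


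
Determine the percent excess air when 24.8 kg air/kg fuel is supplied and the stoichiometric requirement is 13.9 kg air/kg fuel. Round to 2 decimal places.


Excess air = actual - stoichiometric = 24.8 - 13.9 = 10.90 kg/kg fuel
Excess air % = (excess / stoich) * 100 = (10.90 / 13.9) * 100 = 78.42%


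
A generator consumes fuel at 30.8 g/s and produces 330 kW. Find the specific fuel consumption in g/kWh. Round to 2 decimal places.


SFC = (mf / BP) * 3600
Rate = 30.8 / 330 = 0.093333 g/(s*kW)
SFC = 0.093333 * 3600 = 336.00 g/kWh


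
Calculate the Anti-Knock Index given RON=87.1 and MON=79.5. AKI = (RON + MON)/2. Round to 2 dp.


AKI = (RON + MON) / 2
AKI = (87.1 + 79.5) / 2
AKI = 166.6 / 2 = 83.30


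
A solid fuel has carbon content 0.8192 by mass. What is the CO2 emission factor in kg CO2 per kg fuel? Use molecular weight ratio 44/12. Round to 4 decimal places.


EF = C_frac * (M_CO2 / M_C)
EF = 0.8192 * (44/12)
EF = 0.8192 * 3.666667 = 3.0037 kg_CO2/kg_fuel


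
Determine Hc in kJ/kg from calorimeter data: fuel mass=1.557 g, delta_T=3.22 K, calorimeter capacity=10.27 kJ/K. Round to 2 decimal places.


Hc = C_cal * delta_T / m_fuel
Q_released = 10.27 * 3.22 = 33.0694 kJ
m_fuel = 1.557 g = 1.557/1000 kg = 0.001557 kg
Hc = 33.0694 / 0.001557 = 21239.18 kJ/kg


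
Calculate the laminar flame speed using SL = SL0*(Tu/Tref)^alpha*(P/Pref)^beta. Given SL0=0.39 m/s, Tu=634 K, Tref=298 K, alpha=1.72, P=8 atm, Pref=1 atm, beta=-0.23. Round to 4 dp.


SL = SL0 * (Tu/Tref)^alpha * (P/Pref)^beta
T ratio = 634/298 = 2.12751678
(T ratio)^alpha = 2.12751678^1.72 = 3.663883
(P/Pref)^beta = 8^(-0.23) = 0.619854
SL = 0.39 * 3.663883 * 0.619854 = 0.8857 m/s


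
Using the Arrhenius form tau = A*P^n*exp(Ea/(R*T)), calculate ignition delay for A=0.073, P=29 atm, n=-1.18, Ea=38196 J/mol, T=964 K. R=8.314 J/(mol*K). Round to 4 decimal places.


tau = A * P^n * exp(Ea/(R*T))
P^n = 29^(-1.18) = 0.01880920
Ea/(R*T) = 38196/(8.314*964) = 4.765745
exp(Ea/(R*T)) = 117.418600
tau = 0.073 * 0.01880920 * 117.418600 = 0.1612 ms


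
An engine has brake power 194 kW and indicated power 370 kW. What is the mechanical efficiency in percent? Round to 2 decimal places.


eta_mech = (BP / IP) * 100
Ratio = 194 / 370 = 0.5243
eta_mech = 0.5243 * 100 = 52.43%


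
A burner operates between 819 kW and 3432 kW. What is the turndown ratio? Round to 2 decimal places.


TDR = Q_max / Q_min
TDR = 3432 / 819 = 4.19


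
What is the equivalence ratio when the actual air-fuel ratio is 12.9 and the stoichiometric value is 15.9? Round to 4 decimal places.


phi = AFR_stoich / AFR_actual
phi = 15.9 / 12.9 = 1.2326


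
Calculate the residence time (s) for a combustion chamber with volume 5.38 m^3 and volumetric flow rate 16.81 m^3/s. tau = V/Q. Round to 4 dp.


tau = V / Q_flow
tau = 5.38 / 16.81 = 0.3200 s


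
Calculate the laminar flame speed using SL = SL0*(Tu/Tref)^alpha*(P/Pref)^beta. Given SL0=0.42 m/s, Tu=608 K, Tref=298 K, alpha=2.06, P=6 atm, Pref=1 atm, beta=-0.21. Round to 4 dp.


SL = SL0 * (Tu/Tref)^alpha * (P/Pref)^beta
T ratio = 608/298 = 2.04026846
(T ratio)^alpha = 2.04026846^2.06 = 4.344661
(P/Pref)^beta = 6^(-0.21) = 0.686417
SL = 0.42 * 4.344661 * 0.686417 = 1.2525 m/s


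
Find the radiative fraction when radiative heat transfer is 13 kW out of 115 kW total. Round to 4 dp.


f_rad = Q_rad / Q_total
f_rad = 13 / 115 = 0.1130


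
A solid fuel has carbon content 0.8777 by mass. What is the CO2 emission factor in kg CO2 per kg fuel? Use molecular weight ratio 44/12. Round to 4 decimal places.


EF = C_frac * (M_CO2 / M_C)
EF = 0.8777 * (44/12)
EF = 0.8777 * 3.666667 = 3.2182 kg_CO2/kg_fuel


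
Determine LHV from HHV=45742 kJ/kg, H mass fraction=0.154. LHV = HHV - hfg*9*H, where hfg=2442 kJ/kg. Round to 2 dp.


LHV = HHV - hfg * 9 * H
Water correction = 2442 * 9 * 0.154 = 3384.612 kJ/kg
LHV = 45742 - 3384.612 = 42357.39 kJ/kg


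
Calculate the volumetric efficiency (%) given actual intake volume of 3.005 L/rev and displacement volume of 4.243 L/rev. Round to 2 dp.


eta_v = (V_actual / V_disp) * 100
Ratio = 3.005 / 4.243 = 0.7082
eta_v = 0.7082 * 100 = 70.82%


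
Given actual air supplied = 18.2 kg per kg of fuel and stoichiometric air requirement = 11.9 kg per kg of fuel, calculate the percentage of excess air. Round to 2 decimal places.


Excess air = actual - stoichiometric = 18.2 - 11.9 = 6.30 kg/kg fuel
Excess air % = (excess / stoich) * 100 = (6.30 / 11.9) * 100 = 52.94%


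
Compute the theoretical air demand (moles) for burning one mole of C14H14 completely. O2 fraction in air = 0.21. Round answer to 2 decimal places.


Balanced combustion: C14H14 + 17.5 O2 -> 14 CO2 + 7 H2O
O2 needed = C + H/4 = 14 + 14/4 = 17.50 moles
Air moles = O2 / 0.21 = 17.50 / 0.21 = 83.33 moles air


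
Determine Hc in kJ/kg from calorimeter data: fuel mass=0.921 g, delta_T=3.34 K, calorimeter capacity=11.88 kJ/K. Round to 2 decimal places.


Hc = C_cal * delta_T / m_fuel
Q_released = 11.88 * 3.34 = 39.6792 kJ
m_fuel = 0.921 g = 0.921/1000 kg = 0.000921 kg
Hc = 39.6792 / 0.000921 = 43082.74 kJ/kg


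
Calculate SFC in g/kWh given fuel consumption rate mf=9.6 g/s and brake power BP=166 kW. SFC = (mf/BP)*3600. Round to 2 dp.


SFC = (mf / BP) * 3600
Rate = 9.6 / 166 = 0.057831 g/(s*kW)
SFC = 0.057831 * 3600 = 208.19 g/kWh


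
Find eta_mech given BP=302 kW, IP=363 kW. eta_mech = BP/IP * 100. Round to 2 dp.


eta_mech = (BP / IP) * 100
Ratio = 302 / 363 = 0.8320
eta_mech = 0.8320 * 100 = 83.20%


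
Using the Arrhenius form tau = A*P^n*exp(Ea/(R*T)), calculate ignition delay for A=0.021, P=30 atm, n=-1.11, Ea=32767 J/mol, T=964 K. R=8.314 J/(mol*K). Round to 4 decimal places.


tau = A * P^n * exp(Ea/(R*T))
P^n = 30^(-1.11) = 0.02292954
Ea/(R*T) = 32767/(8.314*964) = 4.088365
exp(Ea/(R*T)) = 59.642277
tau = 0.021 * 0.02292954 * 59.642277 = 0.0287 ms


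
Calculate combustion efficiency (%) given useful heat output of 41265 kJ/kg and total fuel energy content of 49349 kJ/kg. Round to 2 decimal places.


Efficiency = (Q_useful / Q_fuel) * 100
Efficiency = (41265 / 49349) * 100
Efficiency = 0.8362 * 100 = 83.62%


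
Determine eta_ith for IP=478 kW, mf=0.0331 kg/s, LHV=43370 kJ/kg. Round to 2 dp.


eta_ith = (IP / (mf * LHV)) * 100
Denominator = 0.0331 * 43370 = 1435.5470 kW
eta_ith = (478 / 1435.5470) * 100 = 33.30%


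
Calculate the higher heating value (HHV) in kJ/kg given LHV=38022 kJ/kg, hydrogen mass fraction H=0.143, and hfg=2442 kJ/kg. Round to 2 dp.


HHV = LHV + hfg * 9 * H
Water addition = 2442 * 9 * 0.143 = 3142.854 kJ/kg
HHV = 38022 + 3142.854 = 41164.85 kJ/kg


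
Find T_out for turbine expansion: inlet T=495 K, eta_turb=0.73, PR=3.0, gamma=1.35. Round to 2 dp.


T_out = T_in * (1 - eta * (1 - PR^(-(gamma-1)/gamma)))
Exponent = -(1.35-1)/1.35 = -0.25925926
PR^exp = 3.0^(-0.25925926) = 0.75214556
Factor = 1 - 0.73*(1 - 0.75214556) = 0.81906626
T_out = 495 * 0.81906626 = 405.44 K


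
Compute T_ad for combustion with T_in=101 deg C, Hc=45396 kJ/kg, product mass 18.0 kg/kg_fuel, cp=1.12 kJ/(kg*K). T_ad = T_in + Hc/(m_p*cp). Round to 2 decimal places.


T_ad = T_in + Hc / (m_p * cp)
Denominator = 18.0 * 1.12 = 20.1600
Temperature rise = 45396 / 20.1600 = 2251.79 K
T_ad = 101 + 2251.79 = 2352.79 deg C


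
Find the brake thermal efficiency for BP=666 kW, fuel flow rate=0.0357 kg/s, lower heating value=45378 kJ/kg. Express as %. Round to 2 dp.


eta_BTE = (BP / (mf * LHV)) * 100
Denominator = 0.0357 * 45378 = 1619.9946 kW
eta_BTE = (666 / 1619.9946) * 100 = 41.11%


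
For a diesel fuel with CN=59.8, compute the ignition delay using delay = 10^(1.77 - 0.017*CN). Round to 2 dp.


delay = 10^(1.77 - 0.017*CN)
Exponent = 1.77 - 0.017*59.8 = 0.7534
delay = 10^0.7534 = 5.67 ms


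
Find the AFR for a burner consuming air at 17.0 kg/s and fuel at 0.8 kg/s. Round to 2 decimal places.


AFR = m_air / m_fuel
AFR = 17.0 / 0.8 = 21.25


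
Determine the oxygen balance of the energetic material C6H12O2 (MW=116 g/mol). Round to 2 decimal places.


OB = -1600 * (2C + H/2 - O) / MW
Inner = 2*6 + 12/2 - 2 = 16.00
OB = -1600 * 16.00 / 116 = -220.69%


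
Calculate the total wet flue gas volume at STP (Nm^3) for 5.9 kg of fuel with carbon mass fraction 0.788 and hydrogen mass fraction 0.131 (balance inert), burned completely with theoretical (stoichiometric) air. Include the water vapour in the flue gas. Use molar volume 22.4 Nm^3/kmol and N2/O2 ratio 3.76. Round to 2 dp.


Per kg fuel: CO2 = (C/12 kmol)*22.4 = (0.788/12)*22.4 = 1.47093 Nm^3
Per kg fuel: H2O = (H/2 kmol)*22.4 = (0.131/2)*22.4 = 1.46720 Nm^3
O2 needed per kg fuel = C/12 + H/4 = 0.788/12 + 0.131/4 = 0.09841667 kmol
Per kg fuel: N2 = O2*3.76*22.4 = 0.09841667*3.76*22.4 = 8.28905 Nm^3
Total per kg = 1.47093 + 1.46720 + 8.28905 = 11.22718 Nm^3
Total = 11.22718 * 5.9 = 66.24 Nm^3


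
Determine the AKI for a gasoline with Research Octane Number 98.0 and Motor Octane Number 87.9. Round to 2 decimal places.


AKI = (RON + MON) / 2
AKI = (98.0 + 87.9) / 2
AKI = 185.9 / 2 = 92.95


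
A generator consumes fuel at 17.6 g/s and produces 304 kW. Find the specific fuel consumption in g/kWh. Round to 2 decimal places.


SFC = (mf / BP) * 3600
Rate = 17.6 / 304 = 0.057895 g/(s*kW)
SFC = 0.057895 * 3600 = 208.42 g/kWh


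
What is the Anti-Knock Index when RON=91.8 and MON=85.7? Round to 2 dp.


AKI = (RON + MON) / 2
AKI = (91.8 + 85.7) / 2
AKI = 177.5 / 2 = 88.75


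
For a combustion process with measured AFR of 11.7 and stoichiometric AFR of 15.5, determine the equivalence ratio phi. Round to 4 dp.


phi = AFR_stoich / AFR_actual
phi = 15.5 / 11.7 = 1.3248


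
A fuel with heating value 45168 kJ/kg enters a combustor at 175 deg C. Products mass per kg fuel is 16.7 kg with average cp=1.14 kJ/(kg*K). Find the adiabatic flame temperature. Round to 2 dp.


T_ad = T_in + Hc / (m_p * cp)
Denominator = 16.7 * 1.14 = 19.0380
Temperature rise = 45168 / 19.0380 = 2372.52 K
T_ad = 175 + 2372.52 = 2547.52 deg C


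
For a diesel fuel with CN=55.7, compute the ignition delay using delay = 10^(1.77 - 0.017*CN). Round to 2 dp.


delay = 10^(1.77 - 0.017*CN)
Exponent = 1.77 - 0.017*55.7 = 0.8231
delay = 10^0.8231 = 6.65 ms


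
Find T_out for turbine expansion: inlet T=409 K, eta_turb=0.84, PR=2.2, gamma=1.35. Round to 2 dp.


T_out = T_in * (1 - eta * (1 - PR^(-(gamma-1)/gamma)))
Exponent = -(1.35-1)/1.35 = -0.25925926
PR^exp = 2.2^(-0.25925926) = 0.81512413
Factor = 1 - 0.84*(1 - 0.81512413) = 0.84470427
T_out = 409 * 0.84470427 = 345.48 K


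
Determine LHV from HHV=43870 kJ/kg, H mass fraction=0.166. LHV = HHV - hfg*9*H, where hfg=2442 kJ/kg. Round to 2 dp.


LHV = HHV - hfg * 9 * H
Water correction = 2442 * 9 * 0.166 = 3648.348 kJ/kg
LHV = 43870 - 3648.348 = 40221.65 kJ/kg


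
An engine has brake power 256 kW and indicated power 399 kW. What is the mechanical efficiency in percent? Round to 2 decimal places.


eta_mech = (BP / IP) * 100
Ratio = 256 / 399 = 0.6416
eta_mech = 0.6416 * 100 = 64.16%


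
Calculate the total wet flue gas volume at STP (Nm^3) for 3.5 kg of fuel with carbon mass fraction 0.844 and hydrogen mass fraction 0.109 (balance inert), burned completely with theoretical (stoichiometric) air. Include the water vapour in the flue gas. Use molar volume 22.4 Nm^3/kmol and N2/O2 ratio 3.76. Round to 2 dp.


Per kg fuel: CO2 = (C/12 kmol)*22.4 = (0.844/12)*22.4 = 1.57547 Nm^3
Per kg fuel: H2O = (H/2 kmol)*22.4 = (0.109/2)*22.4 = 1.22080 Nm^3
O2 needed per kg fuel = C/12 + H/4 = 0.844/12 + 0.109/4 = 0.09758333 kmol
Per kg fuel: N2 = O2*3.76*22.4 = 0.09758333*3.76*22.4 = 8.21886 Nm^3
Total per kg = 1.57547 + 1.22080 + 8.21886 = 11.01513 Nm^3
Total = 11.01513 * 3.5 = 38.55 Nm^3


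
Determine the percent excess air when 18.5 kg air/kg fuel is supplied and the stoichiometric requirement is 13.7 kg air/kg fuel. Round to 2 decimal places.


Excess air = actual - stoichiometric = 18.5 - 13.7 = 4.80 kg/kg fuel
Excess air % = (excess / stoich) * 100 = (4.80 / 13.7) * 100 = 35.04%


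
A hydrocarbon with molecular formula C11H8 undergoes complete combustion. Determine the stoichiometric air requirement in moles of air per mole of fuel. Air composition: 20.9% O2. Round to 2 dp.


Balanced combustion: C11H8 + 13 O2 -> 11 CO2 + 4 H2O
O2 needed = C + H/4 = 11 + 8/4 = 13.00 moles
Air moles = O2 / 0.209 = 13.00 / 0.209 = 62.20 moles air


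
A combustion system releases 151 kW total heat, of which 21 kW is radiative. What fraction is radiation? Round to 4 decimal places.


f_rad = Q_rad / Q_total
f_rad = 21 / 151 = 0.1391


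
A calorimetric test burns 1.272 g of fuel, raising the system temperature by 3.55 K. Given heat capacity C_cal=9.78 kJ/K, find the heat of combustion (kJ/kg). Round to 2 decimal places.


Hc = C_cal * delta_T / m_fuel
Q_released = 9.78 * 3.55 = 34.7190 kJ
m_fuel = 1.272 g = 1.272/1000 kg = 0.001272 kg
Hc = 34.7190 / 0.001272 = 27294.81 kJ/kg


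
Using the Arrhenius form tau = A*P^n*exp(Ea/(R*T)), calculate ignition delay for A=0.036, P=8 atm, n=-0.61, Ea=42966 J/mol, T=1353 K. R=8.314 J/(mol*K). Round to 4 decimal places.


tau = A * P^n * exp(Ea/(R*T))
P^n = 8^(-0.61) = 0.28126462
Ea/(R*T) = 42966/(8.314*1353) = 3.819593
exp(Ea/(R*T)) = 45.585659
tau = 0.036 * 0.28126462 * 45.585659 = 0.4616 ms


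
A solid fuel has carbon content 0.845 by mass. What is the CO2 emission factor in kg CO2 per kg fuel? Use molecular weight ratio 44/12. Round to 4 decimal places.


EF = C_frac * (M_CO2 / M_C)
EF = 0.845 * (44/12)
EF = 0.845 * 3.666667 = 3.0983 kg_CO2/kg_fuel


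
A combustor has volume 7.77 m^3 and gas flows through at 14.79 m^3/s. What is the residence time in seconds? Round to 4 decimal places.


tau = V / Q_flow
tau = 7.77 / 14.79 = 0.5254 s


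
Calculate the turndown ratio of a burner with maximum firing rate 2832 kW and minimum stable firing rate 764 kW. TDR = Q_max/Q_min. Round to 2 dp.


TDR = Q_max / Q_min
TDR = 2832 / 764 = 3.71


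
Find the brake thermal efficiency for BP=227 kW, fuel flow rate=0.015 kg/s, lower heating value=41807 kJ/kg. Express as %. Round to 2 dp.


eta_BTE = (BP / (mf * LHV)) * 100
Denominator = 0.015 * 41807 = 627.1050 kW
eta_BTE = (227 / 627.1050) * 100 = 36.20%


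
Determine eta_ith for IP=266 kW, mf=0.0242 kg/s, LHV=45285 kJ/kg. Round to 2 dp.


eta_ith = (IP / (mf * LHV)) * 100
Denominator = 0.0242 * 45285 = 1095.8970 kW
eta_ith = (266 / 1095.8970) * 100 = 24.27%


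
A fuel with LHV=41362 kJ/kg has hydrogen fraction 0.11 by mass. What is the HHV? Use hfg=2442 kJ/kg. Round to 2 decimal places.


HHV = LHV + hfg * 9 * H
Water addition = 2442 * 9 * 0.11 = 2417.580 kJ/kg
HHV = 41362 + 2417.580 = 43779.58 kJ/kg


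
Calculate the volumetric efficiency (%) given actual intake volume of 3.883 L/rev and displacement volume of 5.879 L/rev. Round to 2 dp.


eta_v = (V_actual / V_disp) * 100
Ratio = 3.883 / 5.879 = 0.6605
eta_v = 0.6605 * 100 = 66.05%


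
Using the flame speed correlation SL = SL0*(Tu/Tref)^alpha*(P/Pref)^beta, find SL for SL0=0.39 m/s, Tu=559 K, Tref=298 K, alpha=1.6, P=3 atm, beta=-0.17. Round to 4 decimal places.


SL = SL0 * (Tu/Tref)^alpha * (P/Pref)^beta
T ratio = 559/298 = 1.87583893
(T ratio)^alpha = 1.87583893^1.6 = 2.735980
(P/Pref)^beta = 3^(-0.17) = 0.829639
SL = 0.39 * 2.735980 * 0.829639 = 0.8853 m/s


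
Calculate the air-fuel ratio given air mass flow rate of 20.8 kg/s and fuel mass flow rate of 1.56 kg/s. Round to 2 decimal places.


AFR = m_air / m_fuel
AFR = 20.8 / 1.56 = 13.33


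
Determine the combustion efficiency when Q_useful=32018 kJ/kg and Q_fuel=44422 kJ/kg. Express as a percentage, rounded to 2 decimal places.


Efficiency = (Q_useful / Q_fuel) * 100
Efficiency = (32018 / 44422) * 100
Efficiency = 0.7208 * 100 = 72.08%


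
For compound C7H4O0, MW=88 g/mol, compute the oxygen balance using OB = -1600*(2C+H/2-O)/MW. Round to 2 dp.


OB = -1600 * (2C + H/2 - O) / MW
Inner = 2*7 + 4/2 - 0 = 16.00
OB = -1600 * 16.00 / 88 = -290.91%


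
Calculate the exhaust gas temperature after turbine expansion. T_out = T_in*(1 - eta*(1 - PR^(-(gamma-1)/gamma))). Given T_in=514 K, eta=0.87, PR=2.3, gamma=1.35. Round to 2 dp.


T_out = T_in * (1 - eta * (1 - PR^(-(gamma-1)/gamma)))
Exponent = -(1.35-1)/1.35 = -0.25925926
PR^exp = 2.3^(-0.25925926) = 0.80578413
Factor = 1 - 0.87*(1 - 0.80578413) = 0.83103219
T_out = 514 * 0.83103219 = 427.15 K


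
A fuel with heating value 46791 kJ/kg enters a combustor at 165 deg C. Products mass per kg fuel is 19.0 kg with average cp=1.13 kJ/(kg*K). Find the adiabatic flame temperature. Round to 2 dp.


T_ad = T_in + Hc / (m_p * cp)
Denominator = 19.0 * 1.13 = 21.4700
Temperature rise = 46791 / 21.4700 = 2179.37 K
T_ad = 165 + 2179.37 = 2344.37 deg C


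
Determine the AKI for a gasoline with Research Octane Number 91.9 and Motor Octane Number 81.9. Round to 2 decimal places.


AKI = (RON + MON) / 2
AKI = (91.9 + 81.9) / 2
AKI = 173.8 / 2 = 86.90


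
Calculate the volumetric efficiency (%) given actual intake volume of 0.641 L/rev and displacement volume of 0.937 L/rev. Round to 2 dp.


eta_v = (V_actual / V_disp) * 100
Ratio = 0.641 / 0.937 = 0.6841
eta_v = 0.6841 * 100 = 68.41%


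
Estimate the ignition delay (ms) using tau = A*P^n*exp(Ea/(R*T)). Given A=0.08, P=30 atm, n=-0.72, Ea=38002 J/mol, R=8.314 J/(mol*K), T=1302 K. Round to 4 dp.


tau = A * P^n * exp(Ea/(R*T))
P^n = 30^(-0.72) = 0.08639183
Ea/(R*T) = 38002/(8.314*1302) = 3.510633
exp(Ea/(R*T)) = 33.469452
tau = 0.08 * 0.08639183 * 33.469452 = 0.2313 ms


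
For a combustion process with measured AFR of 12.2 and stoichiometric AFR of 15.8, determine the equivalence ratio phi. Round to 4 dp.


phi = AFR_stoich / AFR_actual
phi = 15.8 / 12.2 = 1.2951


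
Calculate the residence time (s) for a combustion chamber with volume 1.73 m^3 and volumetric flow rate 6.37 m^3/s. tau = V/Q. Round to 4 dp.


tau = V / Q_flow
tau = 1.73 / 6.37 = 0.2716 s


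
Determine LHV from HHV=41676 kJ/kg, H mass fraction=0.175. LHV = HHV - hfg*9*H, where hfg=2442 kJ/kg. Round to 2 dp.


LHV = HHV - hfg * 9 * H
Water correction = 2442 * 9 * 0.175 = 3846.150 kJ/kg
LHV = 41676 - 3846.150 = 37829.85 kJ/kg


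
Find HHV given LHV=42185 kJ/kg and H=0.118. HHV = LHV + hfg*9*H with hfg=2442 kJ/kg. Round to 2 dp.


HHV = LHV + hfg * 9 * H
Water addition = 2442 * 9 * 0.118 = 2593.404 kJ/kg
HHV = 42185 + 2593.404 = 44778.40 kJ/kg


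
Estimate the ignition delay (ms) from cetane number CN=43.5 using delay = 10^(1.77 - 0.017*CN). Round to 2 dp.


delay = 10^(1.77 - 0.017*CN)
Exponent = 1.77 - 0.017*43.5 = 1.0305
delay = 10^1.0305 = 10.73 ms


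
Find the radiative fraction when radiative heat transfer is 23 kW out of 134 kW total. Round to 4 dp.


f_rad = Q_rad / Q_total
f_rad = 23 / 134 = 0.1716


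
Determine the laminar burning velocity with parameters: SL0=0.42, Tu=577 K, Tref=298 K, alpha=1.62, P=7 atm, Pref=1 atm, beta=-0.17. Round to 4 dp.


SL = SL0 * (Tu/Tref)^alpha * (P/Pref)^beta
T ratio = 577/298 = 1.93624161
(T ratio)^alpha = 1.93624161^1.62 = 2.916584
(P/Pref)^beta = 7^(-0.17) = 0.718345
SL = 0.42 * 2.916584 * 0.718345 = 0.8799 m/s


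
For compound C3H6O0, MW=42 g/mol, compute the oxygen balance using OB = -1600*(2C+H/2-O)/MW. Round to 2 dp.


OB = -1600 * (2C + H/2 - O) / MW
Inner = 2*3 + 6/2 - 0 = 9.00
OB = -1600 * 9.00 / 42 = -342.86%


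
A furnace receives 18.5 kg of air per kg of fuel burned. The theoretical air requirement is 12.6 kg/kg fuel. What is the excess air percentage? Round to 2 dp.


Excess air = actual - stoichiometric = 18.5 - 12.6 = 5.90 kg/kg fuel
Excess air % = (excess / stoich) * 100 = (5.90 / 12.6) * 100 = 46.83%


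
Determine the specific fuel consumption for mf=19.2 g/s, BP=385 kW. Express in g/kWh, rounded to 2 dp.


SFC = (mf / BP) * 3600
Rate = 19.2 / 385 = 0.049870 g/(s*kW)
SFC = 0.049870 * 3600 = 179.53 g/kWh


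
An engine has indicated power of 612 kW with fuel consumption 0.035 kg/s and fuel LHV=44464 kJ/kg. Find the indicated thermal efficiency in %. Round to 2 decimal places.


eta_ith = (IP / (mf * LHV)) * 100
Denominator = 0.035 * 44464 = 1556.2400 kW
eta_ith = (612 / 1556.2400) * 100 = 39.33%


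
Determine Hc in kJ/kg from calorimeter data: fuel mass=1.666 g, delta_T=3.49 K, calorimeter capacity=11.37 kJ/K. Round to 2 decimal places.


Hc = C_cal * delta_T / m_fuel
Q_released = 11.37 * 3.49 = 39.6813 kJ
m_fuel = 1.666 g = 1.666/1000 kg = 0.001666 kg
Hc = 39.6813 / 0.001666 = 23818.31 kJ/kg


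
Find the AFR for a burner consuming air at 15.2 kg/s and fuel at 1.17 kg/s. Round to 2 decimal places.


AFR = m_air / m_fuel
AFR = 15.2 / 1.17 = 12.99


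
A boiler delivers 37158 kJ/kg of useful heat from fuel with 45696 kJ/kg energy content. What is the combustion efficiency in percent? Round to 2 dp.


Efficiency = (Q_useful / Q_fuel) * 100
Efficiency = (37158 / 45696) * 100
Efficiency = 0.8132 * 100 = 81.32%


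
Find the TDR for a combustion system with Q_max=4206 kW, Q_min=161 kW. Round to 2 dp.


TDR = Q_max / Q_min
TDR = 4206 / 161 = 26.12


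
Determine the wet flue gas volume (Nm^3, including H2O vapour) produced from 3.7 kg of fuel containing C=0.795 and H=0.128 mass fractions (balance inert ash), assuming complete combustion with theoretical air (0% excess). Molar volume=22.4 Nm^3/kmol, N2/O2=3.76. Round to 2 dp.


Per kg fuel: CO2 = (C/12 kmol)*22.4 = (0.795/12)*22.4 = 1.48400 Nm^3
Per kg fuel: H2O = (H/2 kmol)*22.4 = (0.128/2)*22.4 = 1.43360 Nm^3
O2 needed per kg fuel = C/12 + H/4 = 0.795/12 + 0.128/4 = 0.09825000 kmol
Per kg fuel: N2 = O2*3.76*22.4 = 0.09825000*3.76*22.4 = 8.27501 Nm^3
Total per kg = 1.48400 + 1.43360 + 8.27501 = 11.19261 Nm^3
Total = 11.19261 * 3.7 = 41.41 Nm^3


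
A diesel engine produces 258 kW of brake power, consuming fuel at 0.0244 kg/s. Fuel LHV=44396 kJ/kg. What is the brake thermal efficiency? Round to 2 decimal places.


eta_BTE = (BP / (mf * LHV)) * 100
Denominator = 0.0244 * 44396 = 1083.2624 kW
eta_BTE = (258 / 1083.2624) * 100 = 23.82%


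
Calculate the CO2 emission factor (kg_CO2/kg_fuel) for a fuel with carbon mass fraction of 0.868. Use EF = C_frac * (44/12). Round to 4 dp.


EF = C_frac * (M_CO2 / M_C)
EF = 0.868 * (44/12)
EF = 0.868 * 3.666667 = 3.1827 kg_CO2/kg_fuel


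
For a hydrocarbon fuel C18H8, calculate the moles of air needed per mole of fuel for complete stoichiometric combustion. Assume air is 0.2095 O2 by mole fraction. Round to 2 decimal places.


Balanced combustion: C18H8 + 20 O2 -> 18 CO2 + 4 H2O
O2 needed = C + H/4 = 18 + 8/4 = 20.00 moles
Air moles = O2 / 0.2095 = 20.00 / 0.2095 = 95.47 moles air


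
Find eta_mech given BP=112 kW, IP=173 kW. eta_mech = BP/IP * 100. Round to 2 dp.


eta_mech = (BP / IP) * 100
Ratio = 112 / 173 = 0.6474
eta_mech = 0.6474 * 100 = 64.74%


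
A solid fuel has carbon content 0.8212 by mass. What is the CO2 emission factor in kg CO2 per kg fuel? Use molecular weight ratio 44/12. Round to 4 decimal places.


EF = C_frac * (M_CO2 / M_C)
EF = 0.8212 * (44/12)
EF = 0.8212 * 3.666667 = 3.0111 kg_CO2/kg_fuel


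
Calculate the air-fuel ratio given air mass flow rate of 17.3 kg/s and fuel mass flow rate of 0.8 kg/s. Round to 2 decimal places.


AFR = m_air / m_fuel
AFR = 17.3 / 0.8 = 21.63


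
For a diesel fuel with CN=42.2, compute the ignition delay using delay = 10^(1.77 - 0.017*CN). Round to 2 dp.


delay = 10^(1.77 - 0.017*CN)
Exponent = 1.77 - 0.017*42.2 = 1.0526
delay = 10^1.0526 = 11.29 ms


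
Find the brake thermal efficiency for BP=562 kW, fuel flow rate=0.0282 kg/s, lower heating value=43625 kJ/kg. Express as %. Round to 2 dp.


eta_BTE = (BP / (mf * LHV)) * 100
Denominator = 0.0282 * 43625 = 1230.2250 kW
eta_BTE = (562 / 1230.2250) * 100 = 45.68%


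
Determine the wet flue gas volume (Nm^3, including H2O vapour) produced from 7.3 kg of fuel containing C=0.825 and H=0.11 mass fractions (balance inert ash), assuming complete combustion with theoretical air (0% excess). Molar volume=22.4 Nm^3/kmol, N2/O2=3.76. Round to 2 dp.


Per kg fuel: CO2 = (C/12 kmol)*22.4 = (0.825/12)*22.4 = 1.54000 Nm^3
Per kg fuel: H2O = (H/2 kmol)*22.4 = (0.11/2)*22.4 = 1.23200 Nm^3
O2 needed per kg fuel = C/12 + H/4 = 0.825/12 + 0.11/4 = 0.09625000 kmol
Per kg fuel: N2 = O2*3.76*22.4 = 0.09625000*3.76*22.4 = 8.10656 Nm^3
Total per kg = 1.54000 + 1.23200 + 8.10656 = 10.87856 Nm^3
Total = 10.87856 * 7.3 = 79.41 Nm^3


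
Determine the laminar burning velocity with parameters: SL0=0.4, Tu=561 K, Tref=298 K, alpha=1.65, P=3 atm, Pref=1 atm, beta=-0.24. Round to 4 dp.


SL = SL0 * (Tu/Tref)^alpha * (P/Pref)^beta
T ratio = 561/298 = 1.88255034
(T ratio)^alpha = 1.88255034^1.65 = 2.840089
(P/Pref)^beta = 3^(-0.24) = 0.768229
SL = 0.4 * 2.840089 * 0.768229 = 0.8727 m/s


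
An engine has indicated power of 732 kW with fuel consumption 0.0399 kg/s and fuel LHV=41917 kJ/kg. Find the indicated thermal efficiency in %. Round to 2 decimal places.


eta_ith = (IP / (mf * LHV)) * 100
Denominator = 0.0399 * 41917 = 1672.4883 kW
eta_ith = (732 / 1672.4883) * 100 = 43.77%
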